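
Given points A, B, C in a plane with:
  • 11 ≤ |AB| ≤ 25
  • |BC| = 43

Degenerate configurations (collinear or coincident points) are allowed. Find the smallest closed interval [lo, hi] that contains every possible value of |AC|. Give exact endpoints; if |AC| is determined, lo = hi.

|AC| ∈ [18, 68]  (≈ [18.0000, 68.0000])

|AB| ∈ [11, 25]
|BC| ∈ {43}
|AC| ∈ [18, 68]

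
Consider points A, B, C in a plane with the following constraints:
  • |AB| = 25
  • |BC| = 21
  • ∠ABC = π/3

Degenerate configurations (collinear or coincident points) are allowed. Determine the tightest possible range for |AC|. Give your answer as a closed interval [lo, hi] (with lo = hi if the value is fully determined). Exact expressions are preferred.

|AC| = √(541)  (≈ 23.2594)

|AB| ∈ {25}
|BC| ∈ {21}
|AC| ∈ {√(541)}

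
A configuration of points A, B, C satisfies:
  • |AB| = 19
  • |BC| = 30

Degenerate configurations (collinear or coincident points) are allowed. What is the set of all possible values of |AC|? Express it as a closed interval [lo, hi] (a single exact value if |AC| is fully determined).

|AB| ∈ {19}
|BC| ∈ {30}
|AC| ∈ [11, 49]

|AC| ∈ [11, 49]  (≈ [11.0000, 49.0000])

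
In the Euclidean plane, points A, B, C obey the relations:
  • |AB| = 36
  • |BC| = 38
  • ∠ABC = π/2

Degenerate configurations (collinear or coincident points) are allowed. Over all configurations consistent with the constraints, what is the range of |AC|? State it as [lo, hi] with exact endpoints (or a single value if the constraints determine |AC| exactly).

|AC| = 2·√(685)  (≈ 52.3450)

|AB| ∈ {36}
|BC| ∈ {38}
|AC| ∈ {2·√(685)}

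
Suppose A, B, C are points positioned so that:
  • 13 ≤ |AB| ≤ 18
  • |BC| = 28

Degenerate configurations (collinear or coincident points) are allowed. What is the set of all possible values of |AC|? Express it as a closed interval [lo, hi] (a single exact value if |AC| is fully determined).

|AB| ∈ [13, 18]
|BC| ∈ {28}
|AC| ∈ [10, 46]

|AC| ∈ [10, 46]  (≈ [10.0000, 46.0000])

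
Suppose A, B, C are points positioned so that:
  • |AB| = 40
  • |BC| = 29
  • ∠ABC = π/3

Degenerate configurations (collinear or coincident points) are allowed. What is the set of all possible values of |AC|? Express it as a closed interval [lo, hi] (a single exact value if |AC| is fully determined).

|AB| ∈ {40}
|BC| ∈ {29}
|AC| ∈ {√(1281)}

|AC| = √(1281)  (≈ 35.7911)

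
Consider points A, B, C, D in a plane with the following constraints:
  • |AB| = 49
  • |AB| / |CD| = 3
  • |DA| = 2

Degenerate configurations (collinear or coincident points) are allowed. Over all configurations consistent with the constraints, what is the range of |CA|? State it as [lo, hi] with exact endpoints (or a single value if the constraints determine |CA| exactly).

|AB| ∈ {49}
|AD| ∈ {2}
|CD| ∈ {49/3}
|BD| ∈ [47, 51]
|AC| ∈ [43/3, 55/3]
|BC| ∈ [92/3, 202/3]

|CA| ∈ [43/3, 55/3]  (≈ [14.3333, 18.3333])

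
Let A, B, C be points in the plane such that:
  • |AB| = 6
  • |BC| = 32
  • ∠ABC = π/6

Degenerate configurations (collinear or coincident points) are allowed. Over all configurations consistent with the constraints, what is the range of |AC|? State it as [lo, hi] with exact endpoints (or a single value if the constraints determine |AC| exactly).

|AC| = 2·√(265 - 48·√(3))  (≈ 26.9712)

|AB| ∈ {6}
|BC| ∈ {32}
|AC| ∈ {2·√(265 - 48·√(3))}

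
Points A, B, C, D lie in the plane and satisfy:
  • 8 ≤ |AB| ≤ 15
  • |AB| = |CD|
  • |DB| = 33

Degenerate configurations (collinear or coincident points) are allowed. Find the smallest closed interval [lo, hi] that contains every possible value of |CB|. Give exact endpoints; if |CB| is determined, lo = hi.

|CB| ∈ [18, 48]  (≈ [18.0000, 48.0000])

|AB| ∈ [8, 15]
|BD| ∈ {33}
|CD| ∈ [8, 15]
|AD| ∈ [18, 48]
|BC| ∈ [18, 48]
|AC| ∈ [3, 63]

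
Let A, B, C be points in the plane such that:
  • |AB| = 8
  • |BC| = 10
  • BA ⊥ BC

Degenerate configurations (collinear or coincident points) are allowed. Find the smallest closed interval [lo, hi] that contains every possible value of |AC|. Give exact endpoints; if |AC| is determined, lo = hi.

|AB| ∈ {8}
|BC| ∈ {10}
|AC| ∈ {2·√(41)}

|AC| = 2·√(41)  (≈ 12.8062)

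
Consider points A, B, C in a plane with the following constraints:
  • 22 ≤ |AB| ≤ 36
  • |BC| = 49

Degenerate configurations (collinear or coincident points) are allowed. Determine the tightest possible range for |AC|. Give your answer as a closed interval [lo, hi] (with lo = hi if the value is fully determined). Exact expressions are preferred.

|AC| ∈ [13, 85]  (≈ [13.0000, 85.0000])

|AB| ∈ [22, 36]
|BC| ∈ {49}
|AC| ∈ [13, 85]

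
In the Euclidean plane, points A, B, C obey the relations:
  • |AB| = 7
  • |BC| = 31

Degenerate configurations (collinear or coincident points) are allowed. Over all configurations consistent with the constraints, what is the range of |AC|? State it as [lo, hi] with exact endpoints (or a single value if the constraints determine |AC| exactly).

|AC| ∈ [24, 38]  (≈ [24.0000, 38.0000])

|AB| ∈ {7}
|BC| ∈ {31}
|AC| ∈ [24, 38]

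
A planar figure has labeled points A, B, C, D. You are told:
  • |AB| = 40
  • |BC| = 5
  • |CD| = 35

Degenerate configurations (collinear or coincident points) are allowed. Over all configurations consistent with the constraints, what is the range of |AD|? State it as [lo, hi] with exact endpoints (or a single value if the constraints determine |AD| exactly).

|AB| ∈ {40}
|BC| ∈ {5}
|CD| ∈ {35}
|AC| ∈ [35, 45]
|BD| ∈ [30, 40]
|AD| ∈ [0, 80]

|AD| ∈ [0, 80]  (≈ [0.0000, 80.0000])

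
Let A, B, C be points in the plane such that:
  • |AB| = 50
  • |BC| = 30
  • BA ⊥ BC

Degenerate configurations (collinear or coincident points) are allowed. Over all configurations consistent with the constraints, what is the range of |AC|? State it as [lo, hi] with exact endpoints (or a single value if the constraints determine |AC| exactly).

|AB| ∈ {50}
|BC| ∈ {30}
|AC| ∈ {10·√(34)}

|AC| = 10·√(34)  (≈ 58.3095)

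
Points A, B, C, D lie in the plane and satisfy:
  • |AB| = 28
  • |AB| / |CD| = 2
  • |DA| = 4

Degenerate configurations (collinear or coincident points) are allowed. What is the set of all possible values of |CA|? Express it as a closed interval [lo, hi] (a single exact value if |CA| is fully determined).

|AB| ∈ {28}
|AD| ∈ {4}
|CD| ∈ {14}
|BD| ∈ [24, 32]
|AC| ∈ [10, 18]
|BC| ∈ [10, 46]

|CA| ∈ [10, 18]  (≈ [10.0000, 18.0000])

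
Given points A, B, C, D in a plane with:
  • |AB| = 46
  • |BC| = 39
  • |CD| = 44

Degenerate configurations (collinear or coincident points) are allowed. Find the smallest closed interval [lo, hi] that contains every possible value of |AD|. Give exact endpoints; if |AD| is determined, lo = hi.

|AB| ∈ {46}
|BC| ∈ {39}
|CD| ∈ {44}
|AC| ∈ [7, 85]
|BD| ∈ [5, 83]
|AD| ∈ [0, 129]

|AD| ∈ [0, 129]  (≈ [0.0000, 129.0000])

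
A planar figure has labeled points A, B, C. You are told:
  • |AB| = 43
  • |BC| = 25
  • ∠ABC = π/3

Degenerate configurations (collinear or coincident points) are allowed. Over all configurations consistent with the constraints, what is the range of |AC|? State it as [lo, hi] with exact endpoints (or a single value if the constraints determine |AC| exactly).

|AC| = √(1399)  (≈ 37.4032)

|AB| ∈ {43}
|BC| ∈ {25}
|AC| ∈ {√(1399)}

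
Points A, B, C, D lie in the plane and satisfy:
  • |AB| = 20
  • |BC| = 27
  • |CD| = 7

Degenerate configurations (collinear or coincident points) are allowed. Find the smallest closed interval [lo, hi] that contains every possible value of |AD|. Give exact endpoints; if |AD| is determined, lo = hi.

|AD| ∈ [0, 54]  (≈ [0.0000, 54.0000])

|AB| ∈ {20}
|BC| ∈ {27}
|CD| ∈ {7}
|AC| ∈ [7, 47]
|BD| ∈ [20, 34]
|AD| ∈ [0, 54]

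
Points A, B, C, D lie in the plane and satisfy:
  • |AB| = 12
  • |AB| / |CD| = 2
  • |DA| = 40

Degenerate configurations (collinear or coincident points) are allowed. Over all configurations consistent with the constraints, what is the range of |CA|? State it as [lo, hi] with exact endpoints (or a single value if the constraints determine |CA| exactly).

|AB| ∈ {12}
|AD| ∈ {40}
|CD| ∈ {6}
|BD| ∈ [28, 52]
|AC| ∈ [34, 46]
|BC| ∈ [22, 58]

|CA| ∈ [34, 46]  (≈ [34.0000, 46.0000])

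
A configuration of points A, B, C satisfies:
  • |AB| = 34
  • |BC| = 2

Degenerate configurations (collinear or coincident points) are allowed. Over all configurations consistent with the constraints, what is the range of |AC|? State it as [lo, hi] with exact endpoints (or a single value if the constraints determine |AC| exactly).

|AC| ∈ [32, 36]  (≈ [32.0000, 36.0000])

|AB| ∈ {34}
|BC| ∈ {2}
|AC| ∈ [32, 36]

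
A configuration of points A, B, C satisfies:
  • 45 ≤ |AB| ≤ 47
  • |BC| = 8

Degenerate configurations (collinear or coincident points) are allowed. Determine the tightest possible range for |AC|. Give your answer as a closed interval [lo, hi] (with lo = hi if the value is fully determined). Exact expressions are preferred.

|AC| ∈ [37, 55]  (≈ [37.0000, 55.0000])

|AB| ∈ [45, 47]
|BC| ∈ {8}
|AC| ∈ [37, 55]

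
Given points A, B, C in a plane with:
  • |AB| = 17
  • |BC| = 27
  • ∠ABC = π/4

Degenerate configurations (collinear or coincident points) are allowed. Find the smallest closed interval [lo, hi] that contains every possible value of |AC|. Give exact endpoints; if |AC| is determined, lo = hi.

|AC| = √(1018 - 459·√(2))  (≈ 19.2061)

|AB| ∈ {17}
|BC| ∈ {27}
|AC| ∈ {√(1018 - 459·√(2))}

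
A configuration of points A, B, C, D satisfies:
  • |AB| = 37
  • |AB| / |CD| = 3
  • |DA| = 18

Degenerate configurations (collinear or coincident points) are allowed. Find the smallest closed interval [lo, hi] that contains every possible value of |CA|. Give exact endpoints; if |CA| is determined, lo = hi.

|AB| ∈ {37}
|AD| ∈ {18}
|CD| ∈ {37/3}
|BD| ∈ [19, 55]
|AC| ∈ [17/3, 91/3]
|BC| ∈ [20/3, 202/3]

|CA| ∈ [17/3, 91/3]  (≈ [5.6667, 30.3333])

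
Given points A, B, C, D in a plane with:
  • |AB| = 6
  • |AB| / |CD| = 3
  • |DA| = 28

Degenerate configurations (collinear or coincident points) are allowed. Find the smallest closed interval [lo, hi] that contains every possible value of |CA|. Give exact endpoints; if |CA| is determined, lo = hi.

|AB| ∈ {6}
|AD| ∈ {28}
|CD| ∈ {2}
|BD| ∈ [22, 34]
|AC| ∈ [26, 30]
|BC| ∈ [20, 36]

|CA| ∈ [26, 30]  (≈ [26.0000, 30.0000])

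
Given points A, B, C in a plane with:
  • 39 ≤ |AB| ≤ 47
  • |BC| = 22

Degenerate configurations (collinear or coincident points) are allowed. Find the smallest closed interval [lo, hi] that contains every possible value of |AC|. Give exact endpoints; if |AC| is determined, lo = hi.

|AB| ∈ [39, 47]
|BC| ∈ {22}
|AC| ∈ [17, 69]

|AC| ∈ [17, 69]  (≈ [17.0000, 69.0000])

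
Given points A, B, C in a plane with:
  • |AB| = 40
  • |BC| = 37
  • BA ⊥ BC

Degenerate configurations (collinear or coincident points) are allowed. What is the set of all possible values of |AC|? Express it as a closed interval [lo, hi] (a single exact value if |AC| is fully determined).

|AC| = √(2969)  (≈ 54.4885)

|AB| ∈ {40}
|BC| ∈ {37}
|AC| ∈ {√(2969)}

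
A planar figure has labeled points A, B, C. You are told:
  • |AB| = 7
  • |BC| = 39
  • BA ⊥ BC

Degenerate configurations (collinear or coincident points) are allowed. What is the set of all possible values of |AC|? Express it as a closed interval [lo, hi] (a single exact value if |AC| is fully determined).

|AB| ∈ {7}
|BC| ∈ {39}
|AC| ∈ {√(1570)}

|AC| = √(1570)  (≈ 39.6232)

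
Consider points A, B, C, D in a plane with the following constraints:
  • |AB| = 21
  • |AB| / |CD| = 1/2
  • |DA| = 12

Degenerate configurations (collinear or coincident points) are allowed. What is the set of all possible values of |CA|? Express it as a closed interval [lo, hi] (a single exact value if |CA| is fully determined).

|CA| ∈ [30, 54]  (≈ [30.0000, 54.0000])

|AB| ∈ {21}
|AD| ∈ {12}
|CD| ∈ {42}
|BD| ∈ [9, 33]
|AC| ∈ [30, 54]
|BC| ∈ [9, 75]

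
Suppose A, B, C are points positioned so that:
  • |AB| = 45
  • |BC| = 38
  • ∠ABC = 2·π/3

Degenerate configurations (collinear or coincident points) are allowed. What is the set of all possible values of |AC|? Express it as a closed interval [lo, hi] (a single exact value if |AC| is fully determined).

|AC| = √(5179)  (≈ 71.9653)

|AB| ∈ {45}
|BC| ∈ {38}
|AC| ∈ {√(5179)}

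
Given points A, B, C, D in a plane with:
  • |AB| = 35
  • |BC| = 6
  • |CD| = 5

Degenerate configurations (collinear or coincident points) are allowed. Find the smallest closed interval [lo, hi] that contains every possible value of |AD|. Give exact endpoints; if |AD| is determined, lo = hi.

|AB| ∈ {35}
|BC| ∈ {6}
|CD| ∈ {5}
|AC| ∈ [29, 41]
|BD| ∈ [1, 11]
|AD| ∈ [24, 46]

|AD| ∈ [24, 46]  (≈ [24.0000, 46.0000])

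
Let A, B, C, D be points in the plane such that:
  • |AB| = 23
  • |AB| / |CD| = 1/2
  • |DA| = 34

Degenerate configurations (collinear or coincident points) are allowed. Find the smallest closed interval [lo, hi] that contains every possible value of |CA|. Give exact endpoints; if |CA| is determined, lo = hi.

|AB| ∈ {23}
|AD| ∈ {34}
|CD| ∈ {46}
|BD| ∈ [11, 57]
|AC| ∈ [12, 80]
|BC| ∈ [0, 103]

|CA| ∈ [12, 80]  (≈ [12.0000, 80.0000])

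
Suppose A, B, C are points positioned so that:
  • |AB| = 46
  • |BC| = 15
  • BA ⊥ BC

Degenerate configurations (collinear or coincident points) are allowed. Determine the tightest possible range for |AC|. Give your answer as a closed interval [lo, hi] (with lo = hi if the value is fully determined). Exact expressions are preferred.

|AC| = √(2341)  (≈ 48.3839)

|AB| ∈ {46}
|BC| ∈ {15}
|AC| ∈ {√(2341)}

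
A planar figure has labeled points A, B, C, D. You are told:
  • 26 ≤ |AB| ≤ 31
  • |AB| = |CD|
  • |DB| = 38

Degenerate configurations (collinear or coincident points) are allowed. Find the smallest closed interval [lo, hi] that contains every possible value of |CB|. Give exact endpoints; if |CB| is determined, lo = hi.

|CB| ∈ [7, 69]  (≈ [7.0000, 69.0000])

|AB| ∈ [26, 31]
|BD| ∈ {38}
|CD| ∈ [26, 31]
|AD| ∈ [7, 69]
|BC| ∈ [7, 69]
|AC| ∈ [0, 100]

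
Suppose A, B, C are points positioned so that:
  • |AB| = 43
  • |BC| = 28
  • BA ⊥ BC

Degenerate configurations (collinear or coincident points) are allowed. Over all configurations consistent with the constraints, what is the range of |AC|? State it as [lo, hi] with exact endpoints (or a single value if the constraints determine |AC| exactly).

|AB| ∈ {43}
|BC| ∈ {28}
|AC| ∈ {√(2633)}

|AC| = √(2633)  (≈ 51.3128)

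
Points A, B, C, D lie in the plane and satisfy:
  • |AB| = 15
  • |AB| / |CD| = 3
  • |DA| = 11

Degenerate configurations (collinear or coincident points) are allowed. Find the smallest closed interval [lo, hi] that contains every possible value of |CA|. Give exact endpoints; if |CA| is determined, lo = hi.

|AB| ∈ {15}
|AD| ∈ {11}
|CD| ∈ {5}
|BD| ∈ [4, 26]
|AC| ∈ [6, 16]
|BC| ∈ [0, 31]

|CA| ∈ [6, 16]  (≈ [6.0000, 16.0000])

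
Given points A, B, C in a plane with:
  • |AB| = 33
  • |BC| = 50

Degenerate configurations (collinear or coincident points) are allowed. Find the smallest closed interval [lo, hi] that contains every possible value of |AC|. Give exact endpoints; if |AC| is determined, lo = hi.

|AB| ∈ {33}
|BC| ∈ {50}
|AC| ∈ [17, 83]

|AC| ∈ [17, 83]  (≈ [17.0000, 83.0000])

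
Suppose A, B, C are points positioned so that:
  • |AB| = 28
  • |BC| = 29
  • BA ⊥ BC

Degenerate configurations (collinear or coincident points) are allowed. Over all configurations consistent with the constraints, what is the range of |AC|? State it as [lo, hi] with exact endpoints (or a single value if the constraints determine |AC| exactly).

|AB| ∈ {28}
|BC| ∈ {29}
|AC| ∈ {5·√(65)}

|AC| = 5·√(65)  (≈ 40.3113)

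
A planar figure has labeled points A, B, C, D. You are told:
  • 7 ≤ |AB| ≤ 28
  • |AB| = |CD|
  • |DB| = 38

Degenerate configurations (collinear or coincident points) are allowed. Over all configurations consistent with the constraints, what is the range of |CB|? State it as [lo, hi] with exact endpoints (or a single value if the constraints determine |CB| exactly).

|CB| ∈ [10, 66]  (≈ [10.0000, 66.0000])

|AB| ∈ [7, 28]
|BD| ∈ {38}
|CD| ∈ [7, 28]
|AD| ∈ [10, 66]
|BC| ∈ [10, 66]
|AC| ∈ [0, 94]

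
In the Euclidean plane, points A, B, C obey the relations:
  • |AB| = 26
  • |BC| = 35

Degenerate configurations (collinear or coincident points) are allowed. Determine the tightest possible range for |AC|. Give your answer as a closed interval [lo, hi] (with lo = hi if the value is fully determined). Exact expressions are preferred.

|AB| ∈ {26}
|BC| ∈ {35}
|AC| ∈ [9, 61]

|AC| ∈ [9, 61]  (≈ [9.0000, 61.0000])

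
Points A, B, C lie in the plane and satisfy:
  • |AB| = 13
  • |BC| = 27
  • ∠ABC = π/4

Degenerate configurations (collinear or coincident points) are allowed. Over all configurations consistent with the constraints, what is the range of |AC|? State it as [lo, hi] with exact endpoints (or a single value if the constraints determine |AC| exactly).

|AC| = √(898 - 351·√(2))  (≈ 20.0402)

|AB| ∈ {13}
|BC| ∈ {27}
|AC| ∈ {√(898 - 351·√(2))}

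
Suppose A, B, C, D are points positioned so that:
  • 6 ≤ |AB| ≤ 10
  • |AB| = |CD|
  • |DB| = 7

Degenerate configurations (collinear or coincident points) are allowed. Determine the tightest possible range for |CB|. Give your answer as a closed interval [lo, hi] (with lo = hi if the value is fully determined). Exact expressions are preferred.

|CB| ∈ [0, 17]  (≈ [0.0000, 17.0000])

|AB| ∈ [6, 10]
|BD| ∈ {7}
|CD| ∈ [6, 10]
|AD| ∈ [0, 17]
|BC| ∈ [0, 17]
|AC| ∈ [0, 27]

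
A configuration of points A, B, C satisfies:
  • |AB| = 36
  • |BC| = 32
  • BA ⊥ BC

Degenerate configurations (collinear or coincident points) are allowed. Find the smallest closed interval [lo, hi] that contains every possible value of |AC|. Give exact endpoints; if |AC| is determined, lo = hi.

|AC| = 4·√(145)  (≈ 48.1664)

|AB| ∈ {36}
|BC| ∈ {32}
|AC| ∈ {4·√(145)}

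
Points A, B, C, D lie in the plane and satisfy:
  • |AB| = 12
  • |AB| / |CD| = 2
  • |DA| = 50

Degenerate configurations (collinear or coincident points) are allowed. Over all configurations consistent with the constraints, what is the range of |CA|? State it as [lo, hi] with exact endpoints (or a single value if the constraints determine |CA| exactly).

|CA| ∈ [44, 56]  (≈ [44.0000, 56.0000])

|AB| ∈ {12}
|AD| ∈ {50}
|CD| ∈ {6}
|BD| ∈ [38, 62]
|AC| ∈ [44, 56]
|BC| ∈ [32, 68]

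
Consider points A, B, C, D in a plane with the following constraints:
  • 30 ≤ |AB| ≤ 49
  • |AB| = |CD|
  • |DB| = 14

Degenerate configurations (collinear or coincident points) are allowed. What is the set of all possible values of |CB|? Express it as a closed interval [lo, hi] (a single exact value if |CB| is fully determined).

|CB| ∈ [16, 63]  (≈ [16.0000, 63.0000])

|AB| ∈ [30, 49]
|BD| ∈ {14}
|CD| ∈ [30, 49]
|AD| ∈ [16, 63]
|BC| ∈ [16, 63]
|AC| ∈ [0, 112]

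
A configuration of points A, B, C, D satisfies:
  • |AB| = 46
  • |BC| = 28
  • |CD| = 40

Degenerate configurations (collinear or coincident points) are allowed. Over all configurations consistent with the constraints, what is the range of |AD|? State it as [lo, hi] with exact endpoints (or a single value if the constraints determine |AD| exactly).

|AD| ∈ [0, 114]  (≈ [0.0000, 114.0000])

|AB| ∈ {46}
|BC| ∈ {28}
|CD| ∈ {40}
|AC| ∈ [18, 74]
|BD| ∈ [12, 68]
|AD| ∈ [0, 114]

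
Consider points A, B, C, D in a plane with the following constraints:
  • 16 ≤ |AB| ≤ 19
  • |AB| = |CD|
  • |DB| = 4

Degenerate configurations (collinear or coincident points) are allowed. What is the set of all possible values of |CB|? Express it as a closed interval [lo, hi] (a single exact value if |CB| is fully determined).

|CB| ∈ [12, 23]  (≈ [12.0000, 23.0000])

|AB| ∈ [16, 19]
|BD| ∈ {4}
|CD| ∈ [16, 19]
|AD| ∈ [12, 23]
|BC| ∈ [12, 23]
|AC| ∈ [0, 42]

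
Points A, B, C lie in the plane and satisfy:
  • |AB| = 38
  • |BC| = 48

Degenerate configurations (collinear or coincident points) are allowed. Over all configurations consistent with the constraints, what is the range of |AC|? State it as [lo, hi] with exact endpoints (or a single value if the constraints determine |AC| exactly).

|AB| ∈ {38}
|BC| ∈ {48}
|AC| ∈ [10, 86]

|AC| ∈ [10, 86]  (≈ [10.0000, 86.0000])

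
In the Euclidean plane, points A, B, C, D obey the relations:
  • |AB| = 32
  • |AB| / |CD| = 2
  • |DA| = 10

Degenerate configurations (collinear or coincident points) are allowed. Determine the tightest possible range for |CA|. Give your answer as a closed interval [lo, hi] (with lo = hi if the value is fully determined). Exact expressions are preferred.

|CA| ∈ [6, 26]  (≈ [6.0000, 26.0000])

|AB| ∈ {32}
|AD| ∈ {10}
|CD| ∈ {16}
|BD| ∈ [22, 42]
|AC| ∈ [6, 26]
|BC| ∈ [6, 58]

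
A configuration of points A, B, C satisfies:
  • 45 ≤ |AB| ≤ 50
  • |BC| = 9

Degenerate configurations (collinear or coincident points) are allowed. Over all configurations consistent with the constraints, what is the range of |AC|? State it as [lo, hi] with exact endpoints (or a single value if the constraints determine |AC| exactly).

|AB| ∈ [45, 50]
|BC| ∈ {9}
|AC| ∈ [36, 59]

|AC| ∈ [36, 59]  (≈ [36.0000, 59.0000])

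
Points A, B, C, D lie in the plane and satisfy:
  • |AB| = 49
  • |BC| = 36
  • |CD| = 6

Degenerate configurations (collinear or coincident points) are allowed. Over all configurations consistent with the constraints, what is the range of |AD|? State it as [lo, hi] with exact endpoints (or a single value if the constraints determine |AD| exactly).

|AB| ∈ {49}
|BC| ∈ {36}
|CD| ∈ {6}
|AC| ∈ [13, 85]
|BD| ∈ [30, 42]
|AD| ∈ [7, 91]

|AD| ∈ [7, 91]  (≈ [7.0000, 91.0000])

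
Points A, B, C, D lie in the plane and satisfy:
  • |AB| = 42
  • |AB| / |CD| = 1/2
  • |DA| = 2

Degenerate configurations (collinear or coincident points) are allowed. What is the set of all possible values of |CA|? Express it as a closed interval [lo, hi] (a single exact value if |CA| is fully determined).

|CA| ∈ [82, 86]  (≈ [82.0000, 86.0000])

|AB| ∈ {42}
|AD| ∈ {2}
|CD| ∈ {84}
|BD| ∈ [40, 44]
|AC| ∈ [82, 86]
|BC| ∈ [40, 128]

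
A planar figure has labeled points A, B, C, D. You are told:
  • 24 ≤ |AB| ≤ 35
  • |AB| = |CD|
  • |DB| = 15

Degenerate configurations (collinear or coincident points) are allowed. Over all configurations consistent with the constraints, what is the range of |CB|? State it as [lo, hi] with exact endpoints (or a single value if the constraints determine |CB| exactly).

|CB| ∈ [9, 50]  (≈ [9.0000, 50.0000])

|AB| ∈ [24, 35]
|BD| ∈ {15}
|CD| ∈ [24, 35]
|AD| ∈ [9, 50]
|BC| ∈ [9, 50]
|AC| ∈ [0, 85]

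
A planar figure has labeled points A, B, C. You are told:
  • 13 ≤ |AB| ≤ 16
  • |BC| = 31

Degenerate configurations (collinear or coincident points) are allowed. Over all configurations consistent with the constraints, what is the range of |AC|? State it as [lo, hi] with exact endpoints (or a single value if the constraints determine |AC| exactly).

|AB| ∈ [13, 16]
|BC| ∈ {31}
|AC| ∈ [15, 47]

|AC| ∈ [15, 47]  (≈ [15.0000, 47.0000])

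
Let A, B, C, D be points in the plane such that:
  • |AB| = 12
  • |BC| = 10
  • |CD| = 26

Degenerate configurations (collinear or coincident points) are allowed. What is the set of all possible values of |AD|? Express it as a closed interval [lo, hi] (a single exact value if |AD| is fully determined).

|AD| ∈ [4, 48]  (≈ [4.0000, 48.0000])

|AB| ∈ {12}
|BC| ∈ {10}
|CD| ∈ {26}
|AC| ∈ [2, 22]
|BD| ∈ [16, 36]
|AD| ∈ [4, 48]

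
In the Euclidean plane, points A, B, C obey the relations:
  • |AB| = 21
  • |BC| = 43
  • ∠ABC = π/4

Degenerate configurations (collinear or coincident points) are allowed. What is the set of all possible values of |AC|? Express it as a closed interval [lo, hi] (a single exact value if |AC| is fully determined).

|AB| ∈ {21}
|BC| ∈ {43}
|AC| ∈ {√(2290 - 903·√(2))}

|AC| = √(2290 - 903·√(2))  (≈ 31.8271)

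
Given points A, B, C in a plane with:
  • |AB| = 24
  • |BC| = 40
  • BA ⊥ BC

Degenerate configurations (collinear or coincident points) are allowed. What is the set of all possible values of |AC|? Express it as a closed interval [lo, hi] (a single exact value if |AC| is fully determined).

|AC| = 8·√(34)  (≈ 46.6476)

|AB| ∈ {24}
|BC| ∈ {40}
|AC| ∈ {8·√(34)}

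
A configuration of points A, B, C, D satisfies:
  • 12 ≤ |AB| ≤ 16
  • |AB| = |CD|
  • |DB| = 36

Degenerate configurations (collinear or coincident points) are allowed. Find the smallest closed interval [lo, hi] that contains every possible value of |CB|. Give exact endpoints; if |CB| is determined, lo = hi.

|AB| ∈ [12, 16]
|BD| ∈ {36}
|CD| ∈ [12, 16]
|AD| ∈ [20, 52]
|BC| ∈ [20, 52]
|AC| ∈ [4, 68]

|CB| ∈ [20, 52]  (≈ [20.0000, 52.0000])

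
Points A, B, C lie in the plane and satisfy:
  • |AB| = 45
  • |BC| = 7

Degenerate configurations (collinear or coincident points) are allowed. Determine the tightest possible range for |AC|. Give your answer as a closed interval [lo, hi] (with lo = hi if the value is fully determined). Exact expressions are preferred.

|AB| ∈ {45}
|BC| ∈ {7}
|AC| ∈ [38, 52]

|AC| ∈ [38, 52]  (≈ [38.0000, 52.0000])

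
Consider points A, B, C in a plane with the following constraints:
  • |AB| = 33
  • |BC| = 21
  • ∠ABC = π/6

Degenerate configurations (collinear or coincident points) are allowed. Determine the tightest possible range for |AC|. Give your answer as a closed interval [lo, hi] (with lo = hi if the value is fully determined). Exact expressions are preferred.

|AB| ∈ {33}
|BC| ∈ {21}
|AC| ∈ {3·√(170 - 77·√(3))}

|AC| = 3·√(170 - 77·√(3))  (≈ 18.1573)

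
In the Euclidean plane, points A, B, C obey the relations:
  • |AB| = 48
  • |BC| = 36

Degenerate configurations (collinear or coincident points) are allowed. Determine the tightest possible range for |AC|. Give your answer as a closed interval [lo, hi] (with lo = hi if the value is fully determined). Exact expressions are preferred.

|AC| ∈ [12, 84]  (≈ [12.0000, 84.0000])

|AB| ∈ {48}
|BC| ∈ {36}
|AC| ∈ [12, 84]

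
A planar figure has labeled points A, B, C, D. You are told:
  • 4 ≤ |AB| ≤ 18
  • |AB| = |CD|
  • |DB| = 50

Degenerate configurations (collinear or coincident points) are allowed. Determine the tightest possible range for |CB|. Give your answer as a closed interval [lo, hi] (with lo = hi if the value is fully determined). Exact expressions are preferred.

|CB| ∈ [32, 68]  (≈ [32.0000, 68.0000])

|AB| ∈ [4, 18]
|BD| ∈ {50}
|CD| ∈ [4, 18]
|AD| ∈ [32, 68]
|BC| ∈ [32, 68]
|AC| ∈ [14, 86]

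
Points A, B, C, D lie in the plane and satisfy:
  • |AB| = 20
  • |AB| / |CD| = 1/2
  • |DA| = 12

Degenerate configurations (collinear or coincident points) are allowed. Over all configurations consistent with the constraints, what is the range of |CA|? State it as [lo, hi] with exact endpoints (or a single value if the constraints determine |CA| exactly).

|CA| ∈ [28, 52]  (≈ [28.0000, 52.0000])

|AB| ∈ {20}
|AD| ∈ {12}
|CD| ∈ {40}
|BD| ∈ [8, 32]
|AC| ∈ [28, 52]
|BC| ∈ [8, 72]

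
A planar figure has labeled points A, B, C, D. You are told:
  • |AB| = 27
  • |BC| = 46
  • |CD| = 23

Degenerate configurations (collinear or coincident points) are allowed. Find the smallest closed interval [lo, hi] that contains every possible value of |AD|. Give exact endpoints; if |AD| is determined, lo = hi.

|AD| ∈ [0, 96]  (≈ [0.0000, 96.0000])

|AB| ∈ {27}
|BC| ∈ {46}
|CD| ∈ {23}
|AC| ∈ [19, 73]
|BD| ∈ [23, 69]
|AD| ∈ [0, 96]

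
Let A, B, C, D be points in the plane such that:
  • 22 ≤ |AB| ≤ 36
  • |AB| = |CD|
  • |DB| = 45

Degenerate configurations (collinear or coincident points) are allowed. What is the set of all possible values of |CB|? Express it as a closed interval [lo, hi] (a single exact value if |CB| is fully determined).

|AB| ∈ [22, 36]
|BD| ∈ {45}
|CD| ∈ [22, 36]
|AD| ∈ [9, 81]
|BC| ∈ [9, 81]
|AC| ∈ [0, 117]

|CB| ∈ [9, 81]  (≈ [9.0000, 81.0000])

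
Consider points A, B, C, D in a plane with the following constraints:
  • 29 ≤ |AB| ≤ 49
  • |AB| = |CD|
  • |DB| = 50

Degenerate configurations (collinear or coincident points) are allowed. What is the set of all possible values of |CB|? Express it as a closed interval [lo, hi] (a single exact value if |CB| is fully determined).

|CB| ∈ [1, 99]  (≈ [1.0000, 99.0000])

|AB| ∈ [29, 49]
|BD| ∈ {50}
|CD| ∈ [29, 49]
|AD| ∈ [1, 99]
|BC| ∈ [1, 99]
|AC| ∈ [0, 148]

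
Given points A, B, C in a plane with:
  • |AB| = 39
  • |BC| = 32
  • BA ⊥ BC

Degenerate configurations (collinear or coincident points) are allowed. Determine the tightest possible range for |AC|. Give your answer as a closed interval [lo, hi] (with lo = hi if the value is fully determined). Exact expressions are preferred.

|AB| ∈ {39}
|BC| ∈ {32}
|AC| ∈ {√(2545)}

|AC| = √(2545)  (≈ 50.4480)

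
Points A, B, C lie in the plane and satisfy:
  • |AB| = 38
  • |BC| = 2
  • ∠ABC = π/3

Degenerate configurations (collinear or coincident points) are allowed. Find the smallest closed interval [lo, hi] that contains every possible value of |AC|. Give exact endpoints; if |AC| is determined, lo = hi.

|AC| = 14·√(7)  (≈ 37.0405)

|AB| ∈ {38}
|BC| ∈ {2}
|AC| ∈ {14·√(7)}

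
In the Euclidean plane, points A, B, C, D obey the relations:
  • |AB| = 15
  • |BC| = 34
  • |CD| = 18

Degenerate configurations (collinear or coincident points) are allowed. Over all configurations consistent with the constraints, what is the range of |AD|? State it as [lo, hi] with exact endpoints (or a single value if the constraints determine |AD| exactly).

|AD| ∈ [1, 67]  (≈ [1.0000, 67.0000])

|AB| ∈ {15}
|BC| ∈ {34}
|CD| ∈ {18}
|AC| ∈ [19, 49]
|BD| ∈ [16, 52]
|AD| ∈ [1, 67]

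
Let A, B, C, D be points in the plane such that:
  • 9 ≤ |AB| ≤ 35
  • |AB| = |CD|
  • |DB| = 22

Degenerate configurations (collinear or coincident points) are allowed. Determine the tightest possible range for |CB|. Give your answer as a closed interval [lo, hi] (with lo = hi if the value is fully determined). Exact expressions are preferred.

|CB| ∈ [0, 57]  (≈ [0.0000, 57.0000])

|AB| ∈ [9, 35]
|BD| ∈ {22}
|CD| ∈ [9, 35]
|AD| ∈ [0, 57]
|BC| ∈ [0, 57]
|AC| ∈ [0, 92]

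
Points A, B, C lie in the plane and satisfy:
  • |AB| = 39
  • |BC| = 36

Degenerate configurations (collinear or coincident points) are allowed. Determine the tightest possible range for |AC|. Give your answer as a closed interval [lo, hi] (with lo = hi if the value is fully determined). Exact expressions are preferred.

|AC| ∈ [3, 75]  (≈ [3.0000, 75.0000])

|AB| ∈ {39}
|BC| ∈ {36}
|AC| ∈ [3, 75]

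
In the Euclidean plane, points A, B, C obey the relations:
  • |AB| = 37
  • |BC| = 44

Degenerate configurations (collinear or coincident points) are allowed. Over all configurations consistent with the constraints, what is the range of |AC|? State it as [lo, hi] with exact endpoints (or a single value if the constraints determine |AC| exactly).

|AB| ∈ {37}
|BC| ∈ {44}
|AC| ∈ [7, 81]

|AC| ∈ [7, 81]  (≈ [7.0000, 81.0000])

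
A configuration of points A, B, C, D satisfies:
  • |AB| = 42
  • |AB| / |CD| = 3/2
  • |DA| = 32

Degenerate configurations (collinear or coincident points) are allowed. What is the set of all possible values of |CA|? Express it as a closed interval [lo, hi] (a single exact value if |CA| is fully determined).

|AB| ∈ {42}
|AD| ∈ {32}
|CD| ∈ {28}
|BD| ∈ [10, 74]
|AC| ∈ [4, 60]
|BC| ∈ [0, 102]

|CA| ∈ [4, 60]  (≈ [4.0000, 60.0000])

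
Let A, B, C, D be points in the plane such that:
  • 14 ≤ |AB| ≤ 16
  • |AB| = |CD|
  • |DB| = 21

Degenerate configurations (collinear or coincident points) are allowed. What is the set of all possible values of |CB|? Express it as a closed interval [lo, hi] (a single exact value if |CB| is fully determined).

|CB| ∈ [5, 37]  (≈ [5.0000, 37.0000])

|AB| ∈ [14, 16]
|BD| ∈ {21}
|CD| ∈ [14, 16]
|AD| ∈ [5, 37]
|BC| ∈ [5, 37]
|AC| ∈ [0, 53]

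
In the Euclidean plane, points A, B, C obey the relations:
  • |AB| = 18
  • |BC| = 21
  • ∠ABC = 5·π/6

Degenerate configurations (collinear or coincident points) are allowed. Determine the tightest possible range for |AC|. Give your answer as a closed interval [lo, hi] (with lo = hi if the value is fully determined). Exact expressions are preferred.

|AB| ∈ {18}
|BC| ∈ {21}
|AC| ∈ {3·√(42·√(3) + 85)}

|AC| = 3·√(42·√(3) + 85)  (≈ 37.6791)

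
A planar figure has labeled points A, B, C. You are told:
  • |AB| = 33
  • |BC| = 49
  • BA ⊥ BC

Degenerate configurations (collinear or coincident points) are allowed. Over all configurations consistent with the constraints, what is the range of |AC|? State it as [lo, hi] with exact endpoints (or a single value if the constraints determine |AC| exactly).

|AB| ∈ {33}
|BC| ∈ {49}
|AC| ∈ {√(3490)}

|AC| = √(3490)  (≈ 59.0762)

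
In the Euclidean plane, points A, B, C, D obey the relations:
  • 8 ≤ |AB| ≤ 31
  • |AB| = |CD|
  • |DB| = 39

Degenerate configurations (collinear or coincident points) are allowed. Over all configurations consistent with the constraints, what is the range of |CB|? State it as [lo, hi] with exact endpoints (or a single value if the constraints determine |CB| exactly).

|AB| ∈ [8, 31]
|BD| ∈ {39}
|CD| ∈ [8, 31]
|AD| ∈ [8, 70]
|BC| ∈ [8, 70]
|AC| ∈ [0, 101]

|CB| ∈ [8, 70]  (≈ [8.0000, 70.0000])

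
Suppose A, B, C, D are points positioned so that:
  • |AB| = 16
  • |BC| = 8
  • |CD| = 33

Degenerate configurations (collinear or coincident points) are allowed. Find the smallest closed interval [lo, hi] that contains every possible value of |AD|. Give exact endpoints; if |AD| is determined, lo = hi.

|AD| ∈ [9, 57]  (≈ [9.0000, 57.0000])

|AB| ∈ {16}
|BC| ∈ {8}
|CD| ∈ {33}
|AC| ∈ [8, 24]
|BD| ∈ [25, 41]
|AD| ∈ [9, 57]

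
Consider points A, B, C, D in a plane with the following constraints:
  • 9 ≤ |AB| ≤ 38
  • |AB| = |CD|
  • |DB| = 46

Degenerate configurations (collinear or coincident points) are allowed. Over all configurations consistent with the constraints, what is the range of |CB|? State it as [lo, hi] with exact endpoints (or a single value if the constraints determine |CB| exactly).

|AB| ∈ [9, 38]
|BD| ∈ {46}
|CD| ∈ [9, 38]
|AD| ∈ [8, 84]
|BC| ∈ [8, 84]
|AC| ∈ [0, 122]

|CB| ∈ [8, 84]  (≈ [8.0000, 84.0000])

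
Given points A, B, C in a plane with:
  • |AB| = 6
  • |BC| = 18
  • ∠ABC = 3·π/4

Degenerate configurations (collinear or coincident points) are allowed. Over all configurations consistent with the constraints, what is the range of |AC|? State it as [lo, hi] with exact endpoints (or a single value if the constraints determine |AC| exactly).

|AC| = 6·√(3·√(2) + 10)  (≈ 22.6437)

|AB| ∈ {6}
|BC| ∈ {18}
|AC| ∈ {6·√(3·√(2) + 10)}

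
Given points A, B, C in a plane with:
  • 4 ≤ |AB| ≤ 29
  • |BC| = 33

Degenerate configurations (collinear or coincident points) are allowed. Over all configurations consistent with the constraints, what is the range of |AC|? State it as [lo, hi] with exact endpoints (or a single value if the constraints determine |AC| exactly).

|AB| ∈ [4, 29]
|BC| ∈ {33}
|AC| ∈ [4, 62]

|AC| ∈ [4, 62]  (≈ [4.0000, 62.0000])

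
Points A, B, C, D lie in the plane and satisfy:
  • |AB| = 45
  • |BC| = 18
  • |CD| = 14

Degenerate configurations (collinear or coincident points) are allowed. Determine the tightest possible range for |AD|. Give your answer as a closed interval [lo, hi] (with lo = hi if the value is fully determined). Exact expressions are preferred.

|AB| ∈ {45}
|BC| ∈ {18}
|CD| ∈ {14}
|AC| ∈ [27, 63]
|BD| ∈ [4, 32]
|AD| ∈ [13, 77]

|AD| ∈ [13, 77]  (≈ [13.0000, 77.0000])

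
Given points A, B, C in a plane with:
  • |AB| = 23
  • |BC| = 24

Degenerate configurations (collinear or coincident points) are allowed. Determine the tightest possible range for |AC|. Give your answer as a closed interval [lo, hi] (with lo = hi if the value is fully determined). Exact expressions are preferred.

|AB| ∈ {23}
|BC| ∈ {24}
|AC| ∈ [1, 47]

|AC| ∈ [1, 47]  (≈ [1.0000, 47.0000])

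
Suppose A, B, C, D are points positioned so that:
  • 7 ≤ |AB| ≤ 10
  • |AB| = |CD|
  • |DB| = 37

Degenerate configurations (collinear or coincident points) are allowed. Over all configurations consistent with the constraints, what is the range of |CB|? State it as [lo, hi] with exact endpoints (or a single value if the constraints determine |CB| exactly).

|AB| ∈ [7, 10]
|BD| ∈ {37}
|CD| ∈ [7, 10]
|AD| ∈ [27, 47]
|BC| ∈ [27, 47]
|AC| ∈ [17, 57]

|CB| ∈ [27, 47]  (≈ [27.0000, 47.0000])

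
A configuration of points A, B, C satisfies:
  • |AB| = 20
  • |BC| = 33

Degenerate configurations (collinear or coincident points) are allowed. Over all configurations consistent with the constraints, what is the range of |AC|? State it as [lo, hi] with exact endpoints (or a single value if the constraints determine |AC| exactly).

|AC| ∈ [13, 53]  (≈ [13.0000, 53.0000])

|AB| ∈ {20}
|BC| ∈ {33}
|AC| ∈ [13, 53]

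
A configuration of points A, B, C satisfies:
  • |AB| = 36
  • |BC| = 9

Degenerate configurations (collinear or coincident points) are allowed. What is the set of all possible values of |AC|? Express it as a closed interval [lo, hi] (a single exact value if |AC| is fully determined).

|AC| ∈ [27, 45]  (≈ [27.0000, 45.0000])

|AB| ∈ {36}
|BC| ∈ {9}
|AC| ∈ [27, 45]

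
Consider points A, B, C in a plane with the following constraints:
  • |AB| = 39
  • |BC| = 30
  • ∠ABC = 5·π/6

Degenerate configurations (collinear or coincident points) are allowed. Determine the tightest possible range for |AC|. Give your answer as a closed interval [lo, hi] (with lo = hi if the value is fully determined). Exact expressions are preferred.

|AB| ∈ {39}
|BC| ∈ {30}
|AC| ∈ {3·√(130·√(3) + 269)}

|AC| = 3·√(130·√(3) + 269)  (≈ 66.6896)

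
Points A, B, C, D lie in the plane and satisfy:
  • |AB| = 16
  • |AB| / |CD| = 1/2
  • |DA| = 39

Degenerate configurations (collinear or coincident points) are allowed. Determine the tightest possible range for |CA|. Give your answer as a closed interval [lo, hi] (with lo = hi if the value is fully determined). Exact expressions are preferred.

|AB| ∈ {16}
|AD| ∈ {39}
|CD| ∈ {32}
|BD| ∈ [23, 55]
|AC| ∈ [7, 71]
|BC| ∈ [0, 87]

|CA| ∈ [7, 71]  (≈ [7.0000, 71.0000])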